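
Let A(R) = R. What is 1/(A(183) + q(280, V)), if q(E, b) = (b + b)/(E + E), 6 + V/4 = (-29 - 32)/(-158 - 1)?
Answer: 11130/2035897 ≈ 0.0054669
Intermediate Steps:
V = -3572/159 (V = -24 + 4*((-29 - 32)/(-158 - 1)) = -24 + 4*(-61/(-159)) = -24 + 4*(-61*(-1/159)) = -24 + 4*(61/159) = -24 + 244/159 = -3572/159 ≈ -22.465)
q(E, b) = b/E (q(E, b) = (2*b)/((2*E)) = (2*b)*(1/(2*E)) = b/E)
1/(A(183) + q(280, V)) = 1/(183 - 3572/159/280) = 1/(183 - 3572/159*1/280) = 1/(183 - 893/11130) = 1/(2035897/11130) = 11130/2035897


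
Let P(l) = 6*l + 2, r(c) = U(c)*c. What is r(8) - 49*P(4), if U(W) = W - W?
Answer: -1274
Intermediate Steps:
U(W) = 0
r(c) = 0 (r(c) = 0*c = 0)
P(l) = 2 + 6*l
r(8) - 49*P(4) = 0 - 49*(2 + 6*4) = 0 - 49*(2 + 24) = 0 - 49*26 = 0 - 1274 = -1274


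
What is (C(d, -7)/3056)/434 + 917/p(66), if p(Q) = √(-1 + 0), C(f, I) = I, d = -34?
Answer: -1/189472 - 917*I ≈ -5.2778e-6 - 917.0*I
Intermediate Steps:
p(Q) = I (p(Q) = √(-1) = I)
(C(d, -7)/3056)/434 + 917/p(66) = -7/3056/434 + 917/I = -7*1/3056*(1/434) + 917*(-I) = -7/3056*1/434 - 917*I = -1/189472 - 917*I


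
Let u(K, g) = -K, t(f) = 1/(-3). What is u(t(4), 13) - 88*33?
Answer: -8711/3 ≈ -2903.7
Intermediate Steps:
t(f) = -⅓
u(t(4), 13) - 88*33 = -1*(-⅓) - 88*33 = ⅓ - 2904 = -8711/3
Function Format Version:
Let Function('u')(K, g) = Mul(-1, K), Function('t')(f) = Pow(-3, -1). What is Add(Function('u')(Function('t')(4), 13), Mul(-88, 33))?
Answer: Rational(-8711, 3) ≈ -2903.7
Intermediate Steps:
Function('t')(f) = Rational(-1, 3)
Add(Function('u')(Function('t')(4), 13), Mul(-88, 33)) = Add(Mul(-1, Rational(-1, 3)), Mul(-88, 33)) = Add(Rational(1, 3), -2904) = Rational(-8711, 3)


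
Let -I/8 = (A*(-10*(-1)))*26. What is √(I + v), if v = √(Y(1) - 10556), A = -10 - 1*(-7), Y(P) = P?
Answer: √(6240 + I*√10555) ≈ 78.996 + 0.6503*I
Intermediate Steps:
A = -3 (A = -10 + 7 = -3)
v = I*√10555 (v = √(1 - 10556) = √(-10555) = I*√10555 ≈ 102.74*I)
I = 6240 (I = -8*(-(-30)*(-1))*26 = -8*(-3*10)*26 = -(-240)*26 = -8*(-780) = 6240)
√(I + v) = √(6240 + I*√10555)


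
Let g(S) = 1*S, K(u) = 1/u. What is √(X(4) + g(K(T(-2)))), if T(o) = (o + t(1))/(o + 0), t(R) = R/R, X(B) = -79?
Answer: I*√77 ≈ 8.775*I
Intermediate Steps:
t(R) = 1
T(o) = (1 + o)/o (T(o) = (o + 1)/(o + 0) = (1 + o)/o)
g(S) = S
√(X(4) + g(K(T(-2)))) = √(-79 + 1/((1 - 2)/(-2))) = √(-79 + 1/(-½*(-1))) = √(-79 + 1/(½)) = √(-79 + 2) = √(-77) = I*√77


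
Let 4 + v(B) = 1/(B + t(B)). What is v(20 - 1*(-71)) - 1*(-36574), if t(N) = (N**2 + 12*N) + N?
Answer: 349426351/9555 ≈ 36570.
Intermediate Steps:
t(N) = N**2 + 13*N
v(B) = -4 + 1/(B + B*(13 + B))
v(20 - 1*(-71)) - 1*(-36574) = (1 - 56*(20 - 1*(-71)) - 4*(20 - 1*(-71))**2)/((20 - 1*(-71))*(14 + (20 - 1*(-71)))) - 1*(-36574) = (1 - 56*(20 + 71) - 4*(20 + 71)**2)/((20 + 71)*(14 + (20 + 71))) + 36574 = (1 - 56*91 - 4*91**2)/(91*(14 + 91)) + 36574 = (1/91)*(1 - 5096 - 4*8281)/105 + 36574 = (1/91)*(1/105)*(1 - 5096 - 33124) + 36574 = (1/91)*(1/105)*(-38219) + 36574 = -38219/9555 + 36574 = 349426351/9555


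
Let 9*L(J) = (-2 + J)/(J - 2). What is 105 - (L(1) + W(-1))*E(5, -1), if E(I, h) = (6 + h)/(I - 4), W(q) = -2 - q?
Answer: 985/9 ≈ 109.44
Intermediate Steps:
L(J) = ⅑ (L(J) = ((-2 + J)/(J - 2))/9 = ((-2 + J)/(-2 + J))/9 = (⅑)*1 = ⅑)
E(I, h) = (6 + h)/(-4 + I)
105 - (L(1) + W(-1))*E(5, -1) = 105 - (⅑ + (-2 - 1*(-1)))*(6 - 1)/(-4 + 5) = 105 - (⅑ + (-2 + 1))*5/1 = 105 - (⅑ - 1)*1*5 = 105 - (-8)*5/9 = 105 - 1*(-40/9) = 105 + 40/9 = 985/9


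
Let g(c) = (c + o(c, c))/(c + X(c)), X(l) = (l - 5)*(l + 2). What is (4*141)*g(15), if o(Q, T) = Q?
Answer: 3384/37 ≈ 91.459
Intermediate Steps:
X(l) = (-5 + l)*(2 + l)
g(c) = 2*c/(-10 + c² - 2*c) (g(c) = (c + c)/(c + (-10 + c² - 3*c)) = (2*c)/(-10 + c² - 2*c) = 2*c/(-10 + c² - 2*c))
(4*141)*g(15) = (4*141)*(2*15/(-10 + 15² - 2*15)) = 564*(2*15/(-10 + 225 - 30)) = 564*(2*15/185) = 564*(2*15*(1/185)) = 564*(6/37) = 3384/37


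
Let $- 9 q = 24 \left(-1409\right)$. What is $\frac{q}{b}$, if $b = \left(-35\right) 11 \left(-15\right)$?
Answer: $\frac{11272}{17325} \approx 0.65062$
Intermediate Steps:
$q = \frac{11272}{3}$ ($q = - \frac{24 \left(-1409\right)}{9} = \left(- \frac{1}{9}\right) \left(-33816\right) = \frac{11272}{3} \approx 3757.3$)
$b = 5775$ ($b = \left(-385\right) \left(-15\right) = 5775$)
$\frac{q}{b} = \frac{11272}{3 \cdot 5775} = \frac{11272}{3} \cdot \frac{1}{5775} = \frac{11272}{17325}$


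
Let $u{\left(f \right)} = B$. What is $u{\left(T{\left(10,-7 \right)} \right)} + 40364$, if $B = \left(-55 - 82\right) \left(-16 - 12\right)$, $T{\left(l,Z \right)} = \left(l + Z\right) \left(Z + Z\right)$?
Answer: $44200$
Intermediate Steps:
$T{\left(l,Z \right)} = 2 Z \left(Z + l\right)$ ($T{\left(l,Z \right)} = \left(Z + l\right) 2 Z = 2 Z \left(Z + l\right)$)
$B = 3836$ ($B = \left(-137\right) \left(-28\right) = 3836$)
$u{\left(f \right)} = 3836$
$u{\left(T{\left(10,-7 \right)} \right)} + 40364 = 3836 + 40364 = 44200$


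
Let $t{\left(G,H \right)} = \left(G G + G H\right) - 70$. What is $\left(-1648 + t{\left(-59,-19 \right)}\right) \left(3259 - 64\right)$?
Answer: $9214380$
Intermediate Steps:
$t{\left(G,H \right)} = -70 + G^{2} + G H$ ($t{\left(G,H \right)} = \left(G^{2} + G H\right) - 70 = -70 + G^{2} + G H$)
$\left(-1648 + t{\left(-59,-19 \right)}\right) \left(3259 - 64\right) = \left(-1648 - \left(-1051 - 3481\right)\right) \left(3259 - 64\right) = \left(-1648 + \left(-70 + 3481 + 1121\right)\right) 3195 = \left(-1648 + 4532\right) 3195 = 2884 \cdot 3195 = 9214380$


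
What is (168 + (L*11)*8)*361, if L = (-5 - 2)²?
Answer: 1617280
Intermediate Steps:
L = 49 (L = (-7)² = 49)
(168 + (L*11)*8)*361 = (168 + (49*11)*8)*361 = (168 + 539*8)*361 = (168 + 4312)*361 = 4480*361 = 1617280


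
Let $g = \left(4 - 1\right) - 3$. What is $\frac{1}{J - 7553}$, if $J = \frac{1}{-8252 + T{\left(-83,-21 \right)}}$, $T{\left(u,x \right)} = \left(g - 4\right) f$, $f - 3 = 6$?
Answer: $- \frac{8288}{62599265} \approx -0.0001324$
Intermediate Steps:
$f = 9$ ($f = 3 + 6 = 9$)
$g = 0$ ($g = 3 - 3 = 0$)
$T{\left(u,x \right)} = -36$ ($T{\left(u,x \right)} = \left(0 - 4\right) 9 = \left(-4\right) 9 = -36$)
$J = - \frac{1}{8288}$ ($J = \frac{1}{-8252 - 36} = \frac{1}{-8288} = - \frac{1}{8288} \approx -0.00012066$)
$\frac{1}{J - 7553} = \frac{1}{- \frac{1}{8288} - 7553} = \frac{1}{- \frac{62599265}{8288}} = - \frac{8288}{62599265}$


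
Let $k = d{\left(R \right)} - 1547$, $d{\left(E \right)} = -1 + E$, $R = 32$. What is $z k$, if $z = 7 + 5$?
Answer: $-18192$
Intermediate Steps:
$k = -1516$ ($k = \left(-1 + 32\right) - 1547 = 31 - 1547 = -1516$)
$z = 12$
$z k = 12 \left(-1516\right) = -18192$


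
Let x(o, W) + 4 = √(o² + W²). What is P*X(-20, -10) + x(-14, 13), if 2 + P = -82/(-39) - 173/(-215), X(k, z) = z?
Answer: -21922/1677 + √365 ≈ 6.0328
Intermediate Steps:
x(o, W) = -4 + √(W² + o²) (x(o, W) = -4 + √(o² + W²) = -4 + √(W² + o²))
P = 7607/8385 (P = -2 + (-82/(-39) - 173/(-215)) = -2 + (-82*(-1/39) - 173*(-1/215)) = -2 + (82/39 + 173/215) = -2 + 24377/8385 = 7607/8385 ≈ 0.90722)
P*X(-20, -10) + x(-14, 13) = (7607/8385)*(-10) + (-4 + √(13² + (-14)²)) = -15214/1677 + (-4 + √(169 + 196)) = -15214/1677 + (-4 + √365) = -21922/1677 + √365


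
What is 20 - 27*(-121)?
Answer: 3287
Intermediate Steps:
20 - 27*(-121) = 20 + 3267 = 3287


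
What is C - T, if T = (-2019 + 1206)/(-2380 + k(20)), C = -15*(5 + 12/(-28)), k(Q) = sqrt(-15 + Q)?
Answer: -546490836/7930153 - 813*sqrt(5)/5664395 ≈ -68.913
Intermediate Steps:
C = -480/7 (C = -15*(5 + 12*(-1/28)) = -15*(5 - 3/7) = -15*32/7 = -480/7 ≈ -68.571)
T = -813/(-2380 + sqrt(5)) (T = (-2019 + 1206)/(-2380 + sqrt(-15 + 20)) = -813/(-2380 + sqrt(5)) ≈ 0.34192)
C - T = -480/7 - (386988/1132879 + 813*sqrt(5)/5664395) = -480/7 + (-386988/1132879 - 813*sqrt(5)/5664395) = -546490836/7930153 - 813*sqrt(5)/5664395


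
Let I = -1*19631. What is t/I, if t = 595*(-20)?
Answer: 11900/19631 ≈ 0.60618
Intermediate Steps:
t = -11900
I = -19631
t/I = -11900/(-19631) = -11900*(-1/19631) = 11900/19631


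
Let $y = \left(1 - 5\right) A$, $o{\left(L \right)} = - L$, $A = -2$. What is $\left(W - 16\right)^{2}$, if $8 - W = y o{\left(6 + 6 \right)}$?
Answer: $7744$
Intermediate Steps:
$y = 8$ ($y = \left(1 - 5\right) \left(-2\right) = \left(-4\right) \left(-2\right) = 8$)
$W = 104$ ($W = 8 - 8 \left(- (6 + 6)\right) = 8 - 8 \left(\left(-1\right) 12\right) = 8 - 8 \left(-12\right) = 8 - -96 = 8 + 96 = 104$)
$\left(W - 16\right)^{2} = \left(104 - 16\right)^{2} = 88^{2} = 7744$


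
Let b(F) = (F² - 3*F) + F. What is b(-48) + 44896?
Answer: 47296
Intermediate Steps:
b(F) = F² - 2*F
b(-48) + 44896 = -48*(-2 - 48) + 44896 = -48*(-50) + 44896 = 2400 + 44896 = 47296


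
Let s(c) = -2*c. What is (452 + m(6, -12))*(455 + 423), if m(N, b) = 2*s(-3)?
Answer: 407392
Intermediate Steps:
m(N, b) = 12 (m(N, b) = 2*(-2*(-3)) = 2*6 = 12)
(452 + m(6, -12))*(455 + 423) = (452 + 12)*(455 + 423) = 464*878 = 407392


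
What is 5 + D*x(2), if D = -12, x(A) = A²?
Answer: -43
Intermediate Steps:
5 + D*x(2) = 5 - 12*2² = 5 - 12*4 = 5 - 48 = -43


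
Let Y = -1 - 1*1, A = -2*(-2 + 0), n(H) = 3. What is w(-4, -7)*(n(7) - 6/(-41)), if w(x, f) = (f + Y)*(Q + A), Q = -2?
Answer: -2322/41 ≈ -56.634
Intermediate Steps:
A = 4 (A = -2*(-2) = 4)
Y = -2 (Y = -1 - 1 = -2)
w(x, f) = -4 + 2*f (w(x, f) = (f - 2)*(-2 + 4) = (-2 + f)*2 = -4 + 2*f)
w(-4, -7)*(n(7) - 6/(-41)) = (-4 + 2*(-7))*(3 - 6/(-41)) = (-4 - 14)*(3 - 6*(-1/41)) = -18*(3 + 6/41) = -18*129/41 = -2322/41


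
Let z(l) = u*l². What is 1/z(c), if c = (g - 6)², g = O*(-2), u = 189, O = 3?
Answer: 1/3919104 ≈ 2.5516e-7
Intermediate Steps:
g = -6 (g = 3*(-2) = -6)
c = 144 (c = (-6 - 6)² = (-12)² = 144)
z(l) = 189*l²
1/z(c) = 1/(189*144²) = 1/(189*20736) = 1/3919104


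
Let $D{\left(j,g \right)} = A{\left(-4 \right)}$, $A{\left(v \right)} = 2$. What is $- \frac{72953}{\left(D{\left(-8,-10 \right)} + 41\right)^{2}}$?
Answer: $- \frac{72953}{1849} \approx -39.455$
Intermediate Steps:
$D{\left(j,g \right)} = 2$
$- \frac{72953}{\left(D{\left(-8,-10 \right)} + 41\right)^{2}} = - \frac{72953}{\left(2 + 41\right)^{2}} = - \frac{72953}{43^{2}} = - \frac{72953}{1849}$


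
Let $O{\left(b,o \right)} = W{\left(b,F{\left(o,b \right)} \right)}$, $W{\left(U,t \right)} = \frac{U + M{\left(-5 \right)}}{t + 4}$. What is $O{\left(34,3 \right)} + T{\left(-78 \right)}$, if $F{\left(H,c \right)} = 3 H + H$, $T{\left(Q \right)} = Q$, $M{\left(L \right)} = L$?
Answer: $- \frac{1219}{16} \approx -76.188$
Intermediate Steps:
$F{\left(H,c \right)} = 4 H$
$W{\left(U,t \right)} = \frac{-5 + U}{4 + t}$ ($W{\left(U,t \right)} = \frac{U - 5}{t + 4} = \frac{-5 + U}{4 + t}$)
$O{\left(b,o \right)} = \frac{-5 + b}{4 + 4 o}$
$O{\left(34,3 \right)} + T{\left(-78 \right)} = \frac{-5 + 34}{4 \left(1 + 3\right)} - 78 = \frac{1}{4} \cdot \frac{1}{4} \cdot 29 - 78 = \frac{29}{16} - 78 = - \frac{1219}{16}$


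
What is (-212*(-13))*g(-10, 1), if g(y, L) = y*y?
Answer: 275600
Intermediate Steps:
g(y, L) = y²
(-212*(-13))*g(-10, 1) = -212*(-13)*(-10)² = 2756*100 = 275600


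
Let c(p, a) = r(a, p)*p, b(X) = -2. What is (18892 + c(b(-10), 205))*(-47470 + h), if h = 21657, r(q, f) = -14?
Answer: -488381960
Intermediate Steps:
c(p, a) = -14*p
(18892 + c(b(-10), 205))*(-47470 + h) = (18892 - 14*(-2))*(-47470 + 21657) = (18892 + 28)*(-25813) = 18920*(-25813) = -488381960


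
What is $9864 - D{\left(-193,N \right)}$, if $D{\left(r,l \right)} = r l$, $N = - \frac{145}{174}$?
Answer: $\frac{58219}{6} \approx 9703.2$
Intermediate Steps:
$N = - \frac{5}{6}$ ($N = \left(-145\right) \frac{1}{174} = - \frac{5}{6} \approx -0.83333$)
$D{\left(r,l \right)} = l r$
$9864 - D{\left(-193,N \right)} = 9864 - \left(- \frac{5}{6}\right) \left(-193\right) = 9864 - \frac{965}{6} = \frac{58219}{6}$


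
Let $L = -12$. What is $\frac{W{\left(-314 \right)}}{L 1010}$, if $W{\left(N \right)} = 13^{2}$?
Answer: $- \frac{169}{12120} \approx -0.013944$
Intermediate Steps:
$W{\left(N \right)} = 169$
$\frac{W{\left(-314 \right)}}{L 1010} = \frac{169}{\left(-12\right) 1010} = \frac{169}{-12120} = 169 \left(- \frac{1}{12120}\right) = - \frac{169}{12120}$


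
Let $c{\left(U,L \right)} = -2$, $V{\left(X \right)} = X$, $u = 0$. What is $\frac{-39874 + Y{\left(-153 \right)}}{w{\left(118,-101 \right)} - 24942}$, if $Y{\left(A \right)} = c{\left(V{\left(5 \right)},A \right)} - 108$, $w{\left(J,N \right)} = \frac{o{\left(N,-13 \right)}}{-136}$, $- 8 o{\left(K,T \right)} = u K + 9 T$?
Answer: $\frac{14500864}{9045671} \approx 1.6031$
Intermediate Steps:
$o{\left(K,T \right)} = - \frac{9 T}{8}$ ($o{\left(K,T \right)} = - \frac{0 K + 9 T}{8} = - \frac{0 + 9 T}{8} = - \frac{9 T}{8}$)
$w{\left(J,N \right)} = - \frac{117}{1088}$ ($w{\left(J,N \right)} = \frac{\left(- \frac{9}{8}\right) \left(-13\right)}{-136} = \frac{117}{8} \left(- \frac{1}{136}\right) = - \frac{117}{1088}$)
$Y{\left(A \right)} = -110$ ($Y{\left(A \right)} = -2 - 108 = -110$)
$\frac{-39874 + Y{\left(-153 \right)}}{w{\left(118,-101 \right)} - 24942} = \frac{-39874 - 110}{- \frac{117}{1088} - 24942} = - \frac{39984}{- \frac{27137013}{1088}} = \left(-39984\right) \left(- \frac{1088}{27137013}\right) = \frac{14500864}{9045671}$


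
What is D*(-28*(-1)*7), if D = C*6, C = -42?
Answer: -49392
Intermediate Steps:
D = -252 (D = -42*6 = -252)
D*(-28*(-1)*7) = -252*(-28*(-1))*7 = -7056*7 = -252*196 = -49392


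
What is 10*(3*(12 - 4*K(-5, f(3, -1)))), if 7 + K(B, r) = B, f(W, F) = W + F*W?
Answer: 1800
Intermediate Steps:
K(B, r) = -7 + B
10*(3*(12 - 4*K(-5, f(3, -1)))) = 10*(3*(12 - 4*(-7 - 5))) = 10*(3*(12 - 4*(-12))) = 10*(3*(12 + 48)) = 10*(3*60) = 10*180 = 1800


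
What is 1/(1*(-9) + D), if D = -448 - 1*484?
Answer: -1/941 ≈ -0.0010627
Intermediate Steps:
D = -932 (D = -448 - 484 = -932)
1/(1*(-9) + D) = 1/(1*(-9) - 932) = 1/(-9 - 932) = 1/(-941) = -1/941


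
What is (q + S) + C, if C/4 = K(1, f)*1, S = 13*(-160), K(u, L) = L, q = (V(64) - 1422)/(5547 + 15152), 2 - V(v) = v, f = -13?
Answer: -6304536/2957 ≈ -2132.1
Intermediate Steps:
V(v) = 2 - v
q = -212/2957 (q = ((2 - 1*64) - 1422)/(5547 + 15152) = ((2 - 64) - 1422)/20699 = (-62 - 1422)*(1/20699) = -1484*1/20699 = -212/2957 ≈ -0.071694)
S = -2080
C = -52 (C = 4*(-13*1) = 4*(-13) = -52)
(q + S) + C = (-212/2957 - 2080) - 52 = -6150772/2957 - 52 = -6304536/2957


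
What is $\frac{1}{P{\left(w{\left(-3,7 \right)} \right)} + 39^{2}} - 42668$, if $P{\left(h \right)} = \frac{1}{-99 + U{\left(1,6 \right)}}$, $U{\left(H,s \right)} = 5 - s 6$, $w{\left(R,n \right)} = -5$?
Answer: $- \frac{8436700842}{197729} \approx -42668.0$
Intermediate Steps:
$U{\left(H,s \right)} = 5 - 6 s$
$P{\left(h \right)} = - \frac{1}{130}$ ($P{\left(h \right)} = \frac{1}{-99 + \left(5 - 36\right)} = \frac{1}{-99 - 31} = \frac{1}{-130} = - \frac{1}{130}$)
$\frac{1}{P{\left(w{\left(-3,7 \right)} \right)} + 39^{2}} - 42668 = \frac{1}{- \frac{1}{130} + 39^{2}} - 42668 = \frac{1}{- \frac{1}{130} + 1521} - 42668 = \frac{1}{\frac{197729}{130}} - 42668 = \frac{130}{197729} - 42668 = - \frac{8436700842}{197729}$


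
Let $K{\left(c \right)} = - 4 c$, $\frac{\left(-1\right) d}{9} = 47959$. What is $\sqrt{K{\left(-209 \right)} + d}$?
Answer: $i \sqrt{430795} \approx 656.35 i$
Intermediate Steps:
$d = -431631$ ($d = \left(-9\right) 47959 = -431631$)
$\sqrt{K{\left(-209 \right)} + d} = \sqrt{\left(-4\right) \left(-209\right) - 431631} = \sqrt{836 - 431631} = \sqrt{-430795} = i \sqrt{430795}$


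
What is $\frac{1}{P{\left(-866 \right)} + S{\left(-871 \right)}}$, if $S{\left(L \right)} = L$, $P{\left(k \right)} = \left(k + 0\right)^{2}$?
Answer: $\frac{1}{749085} \approx 1.335 \cdot 10^{-6}$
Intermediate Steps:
$P{\left(k \right)} = k^{2}$
$\frac{1}{P{\left(-866 \right)} + S{\left(-871 \right)}} = \frac{1}{\left(-866\right)^{2} - 871} = \frac{1}{749956 - 871} = \frac{1}{749085}$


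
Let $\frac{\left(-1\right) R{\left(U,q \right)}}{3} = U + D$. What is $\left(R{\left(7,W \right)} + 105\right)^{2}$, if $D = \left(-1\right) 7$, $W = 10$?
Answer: $11025$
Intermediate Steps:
$D = -7$
$R{\left(U,q \right)} = 21 - 3 U$ ($R{\left(U,q \right)} = - 3 \left(U - 7\right) = - 3 \left(-7 + U\right) = 21 - 3 U$)
$\left(R{\left(7,W \right)} + 105\right)^{2} = \left(\left(21 - 21\right) + 105\right)^{2} = \left(0 + 105\right)^{2} = 105^{2} = 11025$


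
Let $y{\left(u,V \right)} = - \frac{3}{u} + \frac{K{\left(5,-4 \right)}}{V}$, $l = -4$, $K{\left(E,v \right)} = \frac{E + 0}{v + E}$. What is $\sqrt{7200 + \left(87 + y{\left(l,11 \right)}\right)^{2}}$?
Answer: $\frac{\sqrt{29001361}}{44} \approx 122.39$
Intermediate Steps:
$K{\left(E,v \right)} = \frac{E}{E + v}$
$y{\left(u,V \right)} = - \frac{3}{u} + \frac{5}{V}$ ($y{\left(u,V \right)} = - \frac{3}{u} + \frac{5 \frac{1}{5 - 4}}{V} = - \frac{3}{u} + \frac{5 \cdot 1^{-1}}{V} = - \frac{3}{u} + \frac{5 \cdot 1}{V} = - \frac{3}{u} + \frac{5}{V}$)
$\sqrt{7200 + \left(87 + y{\left(l,11 \right)}\right)^{2}} = \sqrt{7200 + \left(87 + \left(- \frac{3}{-4} + \frac{5}{11}\right)\right)^{2}} = \sqrt{7200 + \left(87 + \left(\left(-3\right) \left(- \frac{1}{4}\right) + 5 \cdot \frac{1}{11}\right)\right)^{2}} = \sqrt{7200 + \left(87 + \left(\frac{3}{4} + \frac{5}{11}\right)\right)^{2}} = \sqrt{7200 + \left(87 + \frac{53}{44}\right)^{2}} = \sqrt{7200 + \left(\frac{3881}{44}\right)^{2}} = \sqrt{7200 + \frac{15062161}{1936}} = \sqrt{\frac{29001361}{1936}} = \frac{\sqrt{29001361}}{44}$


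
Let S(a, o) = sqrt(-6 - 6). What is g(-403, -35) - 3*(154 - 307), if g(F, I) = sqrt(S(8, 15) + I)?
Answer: 459 + sqrt(-35 + 2*I*sqrt(3)) ≈ 459.29 + 5.9233*I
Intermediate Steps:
S(a, o) = 2*I*sqrt(3) (S(a, o) = sqrt(-12) = 2*I*sqrt(3))
g(F, I) = sqrt(I + 2*I*sqrt(3)) (g(F, I) = sqrt(2*I*sqrt(3) + I) = sqrt(I + 2*I*sqrt(3)))
g(-403, -35) - 3*(154 - 307) = sqrt(-35 + 2*I*sqrt(3)) - 3*(154 - 307) = sqrt(-35 + 2*I*sqrt(3)) - 3*(-153) = sqrt(-35 + 2*I*sqrt(3)) - 1*(-459) = sqrt(-35 + 2*I*sqrt(3)) + 459 = 459 + sqrt(-35 + 2*I*sqrt(3))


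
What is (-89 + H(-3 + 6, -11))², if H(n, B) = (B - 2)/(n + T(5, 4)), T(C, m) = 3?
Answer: 299209/36 ≈ 8311.4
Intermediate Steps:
H(n, B) = (-2 + B)/(3 + n) (H(n, B) = (B - 2)/(n + 3) = (-2 + B)/(3 + n))
(-89 + H(-3 + 6, -11))² = (-89 + (-2 - 11)/(3 + (-3 + 6)))² = (-89 - 13/(3 + 3))² = (-89 - 13/6)² = (-547/6)² = 299209/36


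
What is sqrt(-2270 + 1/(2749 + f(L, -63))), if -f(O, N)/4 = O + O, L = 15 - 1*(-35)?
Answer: 7*I*sqrt(3155809)/261 ≈ 47.645*I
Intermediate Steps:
L = 50 (L = 15 + 35 = 50)
f(O, N) = -8*O (f(O, N) = -4*(O + O) = -8*O)
sqrt(-2270 + 1/(2749 + f(L, -63))) = sqrt(-2270 + 1/(2749 - 8*50)) = sqrt(-2270 + 1/(2749 - 400)) = sqrt(-2270 + 1/2349) = sqrt(-5332229/2349) = 7*I*sqrt(3155809)/261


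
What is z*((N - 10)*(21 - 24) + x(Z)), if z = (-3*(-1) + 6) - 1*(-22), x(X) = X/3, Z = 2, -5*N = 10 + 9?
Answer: 19561/15 ≈ 1304.1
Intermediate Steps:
N = -19/5 (N = -(10 + 9)/5 = -⅕*19 = -19/5 ≈ -3.8000)
x(X) = X/3 (x(X) = X*(⅓) = X/3)
z = 31 (z = (3 + 6) + 22 = 9 + 22 = 31)
z*((N - 10)*(21 - 24) + x(Z)) = 31*((-19/5 - 10)*(21 - 24) + (⅓)*2) = 31*(-69/5*(-3) + ⅔) = 31*(207/5 + ⅔) = 31*(631/15) = 19561/15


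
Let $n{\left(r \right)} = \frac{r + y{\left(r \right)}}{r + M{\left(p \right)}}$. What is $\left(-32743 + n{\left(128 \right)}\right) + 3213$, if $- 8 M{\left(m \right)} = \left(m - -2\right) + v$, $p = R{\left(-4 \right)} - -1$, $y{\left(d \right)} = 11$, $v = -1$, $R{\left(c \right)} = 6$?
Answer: $- \frac{3750171}{127} \approx -29529.0$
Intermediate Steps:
$p = 7$ ($p = 6 - -1 = 6 + 1 = 7$)
$M{\left(m \right)} = - \frac{1}{8} - \frac{m}{8}$ ($M{\left(m \right)} = - \frac{\left(m - -2\right) - 1}{8} = - \frac{\left(m + 2\right) - 1}{8} = - \frac{\left(2 + m\right) - 1}{8} = - \frac{1 + m}{8} = - \frac{1}{8} - \frac{m}{8}$)
$n{\left(r \right)} = \frac{11 + r}{-1 + r}$ ($n{\left(r \right)} = \frac{r + 11}{r - 1} = \frac{11 + r}{r - 1} = \frac{11 + r}{-1 + r}$)
$\left(-32743 + n{\left(128 \right)}\right) + 3213 = \left(-32743 + \frac{11 + 128}{-1 + 128}\right) + 3213 = \left(-32743 + \frac{1}{127} \cdot 139\right) + 3213 = \left(-32743 + \frac{139}{127}\right) + 3213 = - \frac{4158222}{127} + 3213 = - \frac{3750171}{127}$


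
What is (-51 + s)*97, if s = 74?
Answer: 2231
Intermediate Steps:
(-51 + s)*97 = (-51 + 74)*97 = 23*97 = 2231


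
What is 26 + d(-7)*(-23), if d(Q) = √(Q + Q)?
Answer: 26 - 23*I*√14 ≈ 26.0 - 86.058*I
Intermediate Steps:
d(Q) = √2*√Q (d(Q) = √(2*Q) = √2*√Q)
26 + d(-7)*(-23) = 26 + (√2*√(-7))*(-23) = 26 + (√2*(I*√7))*(-23) = 26 + (I*√14)*(-23) = 26 - 23*I*√14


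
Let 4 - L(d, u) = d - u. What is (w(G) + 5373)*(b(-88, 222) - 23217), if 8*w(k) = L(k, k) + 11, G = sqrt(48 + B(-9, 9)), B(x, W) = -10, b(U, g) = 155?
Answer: -495821469/4 ≈ -1.2396e+8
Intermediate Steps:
L(d, u) = 4 + u - d (L(d, u) = 4 - (d - u) = 4 + (u - d) = 4 + u - d)
G = sqrt(38) (G = sqrt(48 - 10) = sqrt(38) ≈ 6.1644)
w(k) = 15/8 (w(k) = ((4 + k - k) + 11)/8 = (4 + 11)/8 = (1/8)*15 = 15/8)
(w(G) + 5373)*(b(-88, 222) - 23217) = (15/8 + 5373)*(155 - 23217) = (42999/8)*(-23062) = -495821469/4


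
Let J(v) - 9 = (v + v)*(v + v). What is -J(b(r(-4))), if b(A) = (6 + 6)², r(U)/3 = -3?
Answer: -82953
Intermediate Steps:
r(U) = -9 (r(U) = 3*(-3) = -9)
b(A) = 144 (b(A) = 12² = 144)
J(v) = 9 + 4*v² (J(v) = 9 + (v + v)*(v + v) = 9 + (2*v)*(2*v) = 9 + 4*v²)
-J(b(r(-4))) = -(9 + 4*144²) = -(9 + 4*20736) = -(9 + 82944) = -1*82953 = -82953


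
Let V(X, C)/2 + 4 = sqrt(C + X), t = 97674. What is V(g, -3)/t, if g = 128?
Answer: -4/48837 + 5*sqrt(5)/48837 ≈ 0.00014703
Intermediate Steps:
V(X, C) = -8 + 2*sqrt(C + X)
V(g, -3)/t = (-8 + 2*sqrt(-3 + 128))/97674 = (-8 + 2*sqrt(125))*(1/97674) = (-8 + 2*(5*sqrt(5)))*(1/97674) = (-8 + 10*sqrt(5))*(1/97674) = -4/48837 + 5*sqrt(5)/48837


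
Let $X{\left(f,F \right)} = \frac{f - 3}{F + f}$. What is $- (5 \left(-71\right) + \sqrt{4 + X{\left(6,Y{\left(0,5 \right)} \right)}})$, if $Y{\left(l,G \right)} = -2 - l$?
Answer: $355 - \frac{\sqrt{19}}{2} \approx 352.82$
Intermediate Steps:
$X{\left(f,F \right)} = \frac{-3 + f}{F + f}$
$- (5 \left(-71\right) + \sqrt{4 + X{\left(6,Y{\left(0,5 \right)} \right)}}) = - (5 \left(-71\right) + \sqrt{4 + \frac{-3 + 6}{\left(-2 - 0\right) + 6}}) = - (-355 + \sqrt{4 + \frac{1}{\left(-2 + 0\right) + 6} \cdot 3}) = - (-355 + \sqrt{4 + \frac{1}{-2 + 6} \cdot 3}) = - (-355 + \sqrt{4 + \frac{1}{4} \cdot 3}) = - (-355 + \sqrt{4 + \frac{3}{4}}) = - (-355 + \sqrt{\frac{19}{4}}) = - (-355 + \frac{\sqrt{19}}{2}) = 355 - \frac{\sqrt{19}}{2}$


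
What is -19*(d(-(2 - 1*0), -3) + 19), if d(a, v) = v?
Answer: -304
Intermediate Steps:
-19*(d(-(2 - 1*0), -3) + 19) = -19*(-3 + 19) = -19*16 = -304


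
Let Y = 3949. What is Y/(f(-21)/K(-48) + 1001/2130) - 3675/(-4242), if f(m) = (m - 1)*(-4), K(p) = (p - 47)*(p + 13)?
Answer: 102729307625/12912446 ≈ 7955.8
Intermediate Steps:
K(p) = (-47 + p)*(13 + p)
f(m) = 4 - 4*m (f(m) = (-1 + m)*(-4) = 4 - 4*m)
Y/(f(-21)/K(-48) + 1001/2130) - 3675/(-4242) = 3949/((4 - 4*(-21))/(-611 + (-48)**2 - 34*(-48)) + 1001/2130) - 3675/(-4242) = 3949/((4 + 84)/(-611 + 2304 + 1632) + 1001*(1/2130)) - 3675*(-1/4242) = 3949/(88/3325 + 1001/2130) + 175/202 = 3949/(703153/1416450) + 175/202 = 3949*(1416450/703153) + 175/202 = 508505550/63923 + 175/202 = 102729307625/12912446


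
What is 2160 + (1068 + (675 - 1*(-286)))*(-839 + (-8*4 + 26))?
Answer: -1712345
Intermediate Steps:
2160 + (1068 + (675 - 1*(-286)))*(-839 + (-8*4 + 26)) = 2160 + (1068 + (675 + 286))*(-839 + (-32 + 26)) = 2160 + (1068 + 961)*(-839 - 6) = 2160 + 2029*(-845) = 2160 - 1714505 = -1712345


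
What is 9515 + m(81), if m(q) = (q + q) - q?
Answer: 9596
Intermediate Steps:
m(q) = q (m(q) = 2*q - q = q)
9515 + m(81) = 9515 + 81 = 9596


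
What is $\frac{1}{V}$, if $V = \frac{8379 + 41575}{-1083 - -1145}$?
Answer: $\frac{31}{24977} \approx 0.0012411$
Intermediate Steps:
$V = \frac{24977}{31}$ ($V = \frac{49954}{-1083 + 1145} = \frac{49954}{62} = 49954 \cdot \frac{1}{62} = \frac{24977}{31} \approx 805.71$)
$\frac{1}{V} = \frac{1}{\frac{24977}{31}} = \frac{31}{24977}$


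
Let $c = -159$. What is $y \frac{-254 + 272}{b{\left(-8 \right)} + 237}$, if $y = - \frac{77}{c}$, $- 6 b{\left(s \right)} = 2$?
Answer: $\frac{693}{18815} \approx 0.036832$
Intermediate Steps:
$b{\left(s \right)} = - \frac{1}{3}$ ($b{\left(s \right)} = \left(- \frac{1}{6}\right) 2 = - \frac{1}{3}$)
$y = \frac{77}{159}$ ($y = - \frac{77}{-159} = \left(-77\right) \left(- \frac{1}{159}\right) = \frac{77}{159} \approx 0.48428$)
$y \frac{-254 + 272}{b{\left(-8 \right)} + 237} = \frac{77 \frac{-254 + 272}{- \frac{1}{3} + 237}}{159} = \frac{77 \frac{18}{\frac{710}{3}}}{159} = \frac{77 \cdot 18 \cdot \frac{3}{710}}{159} = \frac{77}{159} \cdot \frac{27}{355} = \frac{693}{18815}$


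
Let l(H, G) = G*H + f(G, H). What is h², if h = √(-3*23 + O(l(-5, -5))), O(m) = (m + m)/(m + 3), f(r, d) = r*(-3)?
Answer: -2887/43 ≈ -67.140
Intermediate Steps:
f(r, d) = -3*r
l(H, G) = -3*G + G*H (l(H, G) = G*H - 3*G = -3*G + G*H)
O(m) = 2*m/(3 + m) (O(m) = (2*m)/(3 + m) = 2*m/(3 + m))
h = I*√124141/43 (h = √(-3*23 + 2*(-5*(-3 - 5))/(3 - 5*(-3 - 5))) = √(-69 + 2*(-5*(-8))/(3 - 5*(-8))) = √(-69 + 2*40/(3 + 40)) = √(-69 + 2*40/43) = √(-69 + 2*40*(1/43)) = √(-69 + 80/43) = √(-2887/43) = I*√124141/43 ≈ 8.1939*I)
h² = (I*√124141/43)² = -2887/43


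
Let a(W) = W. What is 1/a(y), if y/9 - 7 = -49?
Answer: -1/378 ≈ -0.0026455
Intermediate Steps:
y = -378 (y = 63 + 9*(-49) = 63 - 441 = -378)
1/a(y) = 1/(-378) = -1/378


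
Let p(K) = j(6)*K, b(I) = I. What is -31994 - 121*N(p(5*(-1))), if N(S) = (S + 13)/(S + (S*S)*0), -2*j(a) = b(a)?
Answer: -483298/15 ≈ -32220.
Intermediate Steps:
j(a) = -a/2
p(K) = -3*K (p(K) = (-½*6)*K = -3*K)
N(S) = (13 + S)/S (N(S) = (13 + S)/(S + S²*0) = (13 + S)/(S + 0) = (13 + S)/S)
-31994 - 121*N(p(5*(-1))) = -31994 - 121*(13 - 15*(-1))/((-15*(-1))) = -31994 - 121*(13 - 3*(-5))/((-3*(-5))) = -31994 - 121*(13 + 15)/15 = -31994 - 121*(1/15)*28 = -31994 - 121*28/15 = -31994 - 1*3388/15 = -31994 - 3388/15 = -483298/15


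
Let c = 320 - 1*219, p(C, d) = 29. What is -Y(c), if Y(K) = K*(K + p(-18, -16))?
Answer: -13130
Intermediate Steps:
c = 101 (c = 320 - 219 = 101)
Y(K) = K*(29 + K) (Y(K) = K*(K + 29) = K*(29 + K))
-Y(c) = -101*(29 + 101) = -101*130 = -1*13130 = -13130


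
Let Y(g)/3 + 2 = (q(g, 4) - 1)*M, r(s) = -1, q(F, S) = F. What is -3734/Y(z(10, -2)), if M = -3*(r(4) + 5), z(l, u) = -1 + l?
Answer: 1867/147 ≈ 12.701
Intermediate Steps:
M = -12 (M = -3*(-1 + 5) = -3*4 = -12)
Y(g) = 30 - 36*g (Y(g) = -6 + 3*((g - 1)*(-12)) = -6 + 3*((-1 + g)*(-12)) = -6 + 3*(12 - 12*g) = -6 + (36 - 36*g) = 30 - 36*g)
-3734/Y(z(10, -2)) = -3734/(30 - 36*(-1 + 10)) = -3734/(30 - 36*9) = -3734/(30 - 324) = -3734/(-294) = -3734*(-1/294) = 1867/147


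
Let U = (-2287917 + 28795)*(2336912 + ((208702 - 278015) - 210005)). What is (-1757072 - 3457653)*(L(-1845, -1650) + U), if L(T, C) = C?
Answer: 24239897585659987550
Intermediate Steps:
U = -4648355872468 (U = -2259122*(2336912 + (-69313 - 210005)) = -2259122*(2336912 - 279318) = -2259122*2057594 = -4648355872468)
(-1757072 - 3457653)*(L(-1845, -1650) + U) = (-1757072 - 3457653)*(-1650 - 4648355872468) = -5214725*(-4648355874118) = 24239897585659987550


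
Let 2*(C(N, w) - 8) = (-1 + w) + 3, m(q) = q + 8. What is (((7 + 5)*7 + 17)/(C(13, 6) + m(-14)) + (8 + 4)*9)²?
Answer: 561001/36 ≈ 15583.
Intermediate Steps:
m(q) = 8 + q
C(N, w) = 9 + w/2 (C(N, w) = 8 + ((-1 + w) + 3)/2 = 8 + (2 + w)/2 = 8 + (1 + w/2) = 9 + w/2)
(((7 + 5)*7 + 17)/(C(13, 6) + m(-14)) + (8 + 4)*9)² = (((7 + 5)*7 + 17)/((9 + (½)*6) + (8 - 14)) + (8 + 4)*9)² = ((12*7 + 17)/((9 + 3) - 6) + 12*9)² = ((84 + 17)/(12 - 6) + 108)² = (101/6 + 108)² = (749/6)² = 561001/36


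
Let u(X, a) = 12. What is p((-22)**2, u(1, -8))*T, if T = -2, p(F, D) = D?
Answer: -24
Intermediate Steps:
p((-22)**2, u(1, -8))*T = 12*(-2) = -24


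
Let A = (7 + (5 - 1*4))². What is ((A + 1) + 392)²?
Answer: 208849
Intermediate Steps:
A = 64 (A = (7 + (5 - 4))² = (7 + 1)² = 8² = 64)
((A + 1) + 392)² = ((64 + 1) + 392)² = (65 + 392)² = 457² = 208849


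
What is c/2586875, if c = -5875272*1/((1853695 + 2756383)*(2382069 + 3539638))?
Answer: -2937636/35310237338831654375 ≈ -8.3195e-14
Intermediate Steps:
c = -2937636/13649765581573 (c = -5875272/(5921707*4610078) = -5875272/27299531163146 = -5875272*1/27299531163146 = -2937636/13649765581573 ≈ -2.1522e-7)
c/2586875 = -2937636/13649765581573/2586875 = -2937636/13649765581573*1/2586875 = -2937636/35310237338831654375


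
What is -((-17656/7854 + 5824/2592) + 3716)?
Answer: -394003646/106029 ≈ -3716.0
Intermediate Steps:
-((-17656/7854 + 5824/2592) + 3716) = -((-17656*1/7854 + 5824*(1/2592)) + 3716) = -((-8828/3927 + 182/81) + 3716) = -(-118/106029 + 3716) = -1*394003646/106029 = -394003646/106029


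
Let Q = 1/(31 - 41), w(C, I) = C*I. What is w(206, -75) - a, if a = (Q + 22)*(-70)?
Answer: -13917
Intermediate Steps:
Q = -⅒ (Q = 1/(-10) = -⅒ ≈ -0.10000)
a = -1533 (a = (-⅒ + 22)*(-70) = (219/10)*(-70) = -1533)
w(206, -75) - a = 206*(-75) - 1*(-1533) = -15450 + 1533 = -13917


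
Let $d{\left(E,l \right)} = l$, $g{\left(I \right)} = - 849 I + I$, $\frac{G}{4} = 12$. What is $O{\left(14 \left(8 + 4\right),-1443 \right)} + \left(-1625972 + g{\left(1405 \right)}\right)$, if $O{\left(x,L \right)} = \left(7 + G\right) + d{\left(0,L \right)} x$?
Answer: $-3059781$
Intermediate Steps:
$G = 48$ ($G = 4 \cdot 12 = 48$)
$g{\left(I \right)} = - 848 I$
$O{\left(x,L \right)} = 55 + L x$ ($O{\left(x,L \right)} = \left(7 + 48\right) + L x = 55 + L x$)
$O{\left(14 \left(8 + 4\right),-1443 \right)} + \left(-1625972 + g{\left(1405 \right)}\right) = \left(55 - 1443 \cdot 14 \left(8 + 4\right)\right) - 2817412 = \left(55 - 1443 \cdot 14 \cdot 12\right) - 2817412 = \left(55 - 242424\right) - 2817412 = -242369 - 2817412 = -3059781$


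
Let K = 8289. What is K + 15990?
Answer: 24279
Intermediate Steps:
K + 15990 = 8289 + 15990 = 24279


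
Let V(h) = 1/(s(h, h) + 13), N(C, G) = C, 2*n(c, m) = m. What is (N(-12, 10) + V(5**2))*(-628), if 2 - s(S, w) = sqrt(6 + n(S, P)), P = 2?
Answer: 816714/109 - 314*sqrt(7)/109 ≈ 7485.2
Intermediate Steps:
n(c, m) = m/2
s(S, w) = 2 - sqrt(7) (s(S, w) = 2 - sqrt(6 + (1/2)*2) = 2 - sqrt(6 + 1) = 2 - sqrt(7))
V(h) = 1/(15 - sqrt(7)) (V(h) = 1/((2 - sqrt(7)) + 13) = 1/(15 - sqrt(7)))
(N(-12, 10) + V(5**2))*(-628) = (-12 + (15/218 + sqrt(7)/218))*(-628) = (-2601/218 + sqrt(7)/218)*(-628) = 816714/109 - 314*sqrt(7)/109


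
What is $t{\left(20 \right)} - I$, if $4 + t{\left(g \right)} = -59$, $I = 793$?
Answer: $-856$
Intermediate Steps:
$t{\left(g \right)} = -63$ ($t{\left(g \right)} = -4 - 59 = -63$)
$t{\left(20 \right)} - I = -63 - 793 = -856$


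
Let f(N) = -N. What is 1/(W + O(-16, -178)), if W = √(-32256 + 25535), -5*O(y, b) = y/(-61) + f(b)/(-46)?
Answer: 35502915/330767535946 - 49210225*I*√6721/330767535946 ≈ 0.00010733 - 0.012197*I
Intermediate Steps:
O(y, b) = -b/230 + y/305 (O(y, b) = -(y/(-61) - b/(-46))/5 = -(y*(-1/61) - b*(-1/46))/5 = -(-y/61 + b/46)/5 = -b/230 + y/305)
W = I*√6721 (W = √(-6721) = I*√6721 ≈ 81.982*I)
1/(W + O(-16, -178)) = 1/(I*√6721 + (-1/230*(-178) + (1/305)*(-16))) = 1/(I*√6721 + (89/115 - 16/305)) = 1/(I*√6721 + 5061/7015) = 1/(5061/7015 + I*√6721)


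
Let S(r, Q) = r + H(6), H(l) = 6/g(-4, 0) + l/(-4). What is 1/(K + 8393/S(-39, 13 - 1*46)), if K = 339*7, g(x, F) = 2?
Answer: 75/161189 ≈ 0.00046529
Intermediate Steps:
H(l) = 3 - l/4 (H(l) = 6/2 + l/(-4) = 6*(½) + l*(-¼) = 3 - l/4)
K = 2373
S(r, Q) = 3/2 + r (S(r, Q) = r + (3 - ¼*6) = r + (3 - 3/2) = r + 3/2 = 3/2 + r)
1/(K + 8393/S(-39, 13 - 1*46)) = 1/(2373 + 8393/(3/2 - 39)) = 1/(2373 + 8393/(-75/2)) = 1/(2373 + 8393*(-2/75)) = 1/(2373 - 16786/75) = 1/(161189/75) = 75/161189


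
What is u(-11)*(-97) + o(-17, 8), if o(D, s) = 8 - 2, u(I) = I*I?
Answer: -11731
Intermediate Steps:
u(I) = I**2
o(D, s) = 6
u(-11)*(-97) + o(-17, 8) = (-11)**2*(-97) + 6 = 121*(-97) + 6 = -11737 + 6 = -11731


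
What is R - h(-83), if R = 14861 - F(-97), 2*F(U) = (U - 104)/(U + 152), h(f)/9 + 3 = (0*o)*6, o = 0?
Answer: 1637881/110 ≈ 14890.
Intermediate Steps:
h(f) = -27 (h(f) = -27 + 9*((0*0)*6) = -27 + 9*(0*6) = -27 + 9*0 = -27 + 0 = -27)
F(U) = (-104 + U)/(2*(152 + U)) (F(U) = ((U - 104)/(U + 152))/2 = ((-104 + U)/(152 + U))/2 = (-104 + U)/(2*(152 + U)))
R = 1634911/110 (R = 14861 - (-104 - 97)/(2*(152 - 97)) = 14861 - (-201)/(2*55) = 14861 - 1*(-201/110) = 14861 + 201/110 = 1634911/110 ≈ 14863.)
R - h(-83) = 1634911/110 - 1*(-27) = 1634911/110 + 27 = 1637881/110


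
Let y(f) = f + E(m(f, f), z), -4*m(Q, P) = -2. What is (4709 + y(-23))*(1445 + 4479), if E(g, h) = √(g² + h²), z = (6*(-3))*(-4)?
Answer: 27759864 + 2962*√20737 ≈ 2.8186e+7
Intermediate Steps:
m(Q, P) = ½ (m(Q, P) = -¼*(-2) = ½)
z = 72 (z = -18*(-4) = 72)
y(f) = f + √20737/2 (y(f) = f + √((½)² + 72²) = f + √(¼ + 5184) = f + √(20737/4) = f + √20737/2)
(4709 + y(-23))*(1445 + 4479) = (4709 + (-23 + √20737/2))*(1445 + 4479) = (4686 + √20737/2)*5924 = 27759864 + 2962*√20737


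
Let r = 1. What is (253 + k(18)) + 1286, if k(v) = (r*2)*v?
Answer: 1575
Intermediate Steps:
k(v) = 2*v (k(v) = (1*2)*v = 2*v)
(253 + k(18)) + 1286 = (253 + 2*18) + 1286 = (253 + 36) + 1286 = 289 + 1286 = 1575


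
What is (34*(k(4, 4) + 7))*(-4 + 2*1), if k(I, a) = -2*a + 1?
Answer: 0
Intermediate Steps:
k(I, a) = 1 - 2*a
(34*(k(4, 4) + 7))*(-4 + 2*1) = (34*((1 - 2*4) + 7))*(-4 + 2*1) = (34*((1 - 8) + 7))*(-4 + 2) = (34*(-7 + 7))*(-2) = (34*0)*(-2) = 0*(-2) = 0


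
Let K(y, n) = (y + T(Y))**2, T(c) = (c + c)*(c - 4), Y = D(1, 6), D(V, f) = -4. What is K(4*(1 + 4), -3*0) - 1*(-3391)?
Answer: 10447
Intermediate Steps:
Y = -4
T(c) = 2*c*(-4 + c) (T(c) = (2*c)*(-4 + c) = 2*c*(-4 + c))
K(y, n) = (64 + y)**2 (K(y, n) = (y + 2*(-4)*(-4 - 4))**2 = (y + 2*(-4)*(-8))**2 = (y + 64)**2 = (64 + y)**2)
K(4*(1 + 4), -3*0) - 1*(-3391) = (64 + 4*(1 + 4))**2 - 1*(-3391) = (64 + 4*5)**2 + 3391 = (64 + 20)**2 + 3391 = 84**2 + 3391 = 7056 + 3391 = 10447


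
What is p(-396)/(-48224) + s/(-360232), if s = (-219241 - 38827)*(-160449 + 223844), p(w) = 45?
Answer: 98619409317775/2171478496 ≈ 45416.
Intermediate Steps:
s = -16360220860 (s = -258068*63395 = -16360220860)
p(-396)/(-48224) + s/(-360232) = 45/(-48224) - 16360220860/(-360232) = 45*(-1/48224) - 16360220860*(-1/360232) = -45/48224 + 4090055215/90058 = 98619409317775/2171478496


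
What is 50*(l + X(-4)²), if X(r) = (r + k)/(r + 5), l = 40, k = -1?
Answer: 3250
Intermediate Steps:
X(r) = (-1 + r)/(5 + r) (X(r) = (r - 1)/(r + 5) = (-1 + r)/(5 + r))
50*(l + X(-4)²) = 50*(40 + ((-1 - 4)/(5 - 4))²) = 50*(40 + (-5/1)²) = 50*(40 + (1*(-5))²) = 50*(40 + (-5)²) = 50*(40 + 25) = 50*65 = 3250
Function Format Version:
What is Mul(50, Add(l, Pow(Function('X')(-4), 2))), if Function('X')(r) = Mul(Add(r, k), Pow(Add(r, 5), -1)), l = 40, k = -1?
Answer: 3250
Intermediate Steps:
Function('X')(r) = Mul(Pow(Add(5, r), -1), Add(-1, r)) (Function('X')(r) = Mul(Add(r, -1), Pow(Add(r, 5), -1)) = Mul(Add(-1, r), Pow(Add(5, r), -1)) = Mul(Pow(Add(5, r), -1), Add(-1, r)))
Mul(50, Add(l, Pow(Function('X')(-4), 2))) = Mul(50, Add(40, Pow(Mul(Pow(Add(5, -4), -1), Add(-1, -4)), 2))) = Mul(50, Add(40, Pow(Mul(Pow(1, -1), -5), 2))) = Mul(50, Add(40, Pow(Mul(1, -5), 2))) = Mul(50, Add(40, Pow(-5, 2))) = Mul(50, Add(40, 25)) = Mul(50, 65) = 3250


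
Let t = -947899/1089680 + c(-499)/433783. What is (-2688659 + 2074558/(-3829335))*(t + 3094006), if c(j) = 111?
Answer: -15057459740640113397008942600569/1810067910356672400 ≈ -8.3187e+12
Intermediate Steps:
t = -411061517437/472684659440 (t = -947899/1089680 + 111/433783 = -411061517437/472684659440 ≈ -0.86963)
(-2688659 + 2074558/(-3829335))*(t + 3094006) = (-2688659 + 2074558/(-3829335))*(-411061517437/472684659440 + 3094006) = (-2688659 + 2074558*(-1/3829335))*(1462488761353799203/472684659440) = (-2688659 - 2074558/3829335)*(1462488761353799203/472684659440) = -10295778086323/3829335*1462488761353799203/472684659440 = -15057459740640113397008942600569/1810067910356672400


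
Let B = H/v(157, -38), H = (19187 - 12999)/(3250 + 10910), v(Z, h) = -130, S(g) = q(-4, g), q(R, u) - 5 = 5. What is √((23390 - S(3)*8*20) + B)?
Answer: √273063521874/3540 ≈ 147.61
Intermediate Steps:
q(R, u) = 10 (q(R, u) = 5 + 5 = 10)
S(g) = 10
H = 1547/3540 (H = 6188/14160 = 6188*(1/14160) = 1547/3540 ≈ 0.43701)
B = -119/35400 (B = (1547/3540)/(-130) = (1547/3540)*(-1/130) = -119/35400 ≈ -0.0033616)
√((23390 - S(3)*8*20) + B) = √((23390 - 10*8*20) - 119/35400) = √((23390 - 80*20) - 119/35400) = √((23390 - 1*1600) - 119/35400) = √((23390 - 1600) - 119/35400) = √(21790 - 119/35400) = √(771365881/35400) = √273063521874/3540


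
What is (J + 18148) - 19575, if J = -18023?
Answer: -19450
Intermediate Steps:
(J + 18148) - 19575 = (-18023 + 18148) - 19575 = 125 - 19575 = -19450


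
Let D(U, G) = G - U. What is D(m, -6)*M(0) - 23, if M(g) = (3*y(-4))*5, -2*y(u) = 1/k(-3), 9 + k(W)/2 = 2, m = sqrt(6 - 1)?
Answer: -367/14 - 15*sqrt(5)/28 ≈ -27.412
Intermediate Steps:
m = sqrt(5) ≈ 2.2361
k(W) = -14 (k(W) = -18 + 2*2 = -18 + 4 = -14)
y(u) = 1/28 (y(u) = -1/2/(-14) = -1/2*(-1/14) = 1/28)
M(g) = 15/28 (M(g) = (3*(1/28))*5 = (3/28)*5 = 15/28)
D(m, -6)*M(0) - 23 = (-6 - sqrt(5))*(15/28) - 23 = (-45/14 - 15*sqrt(5)/28) - 23 = -367/14 - 15*sqrt(5)/28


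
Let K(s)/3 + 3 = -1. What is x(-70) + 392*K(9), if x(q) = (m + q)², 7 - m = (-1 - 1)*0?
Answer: -735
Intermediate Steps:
m = 7 (m = 7 - (-1 - 1)*0 = 7 - (-2)*0 = 7 - 1*0 = 7 + 0 = 7)
K(s) = -12 (K(s) = -9 + 3*(-1) = -9 - 3 = -12)
x(q) = (7 + q)²
x(-70) + 392*K(9) = (7 - 70)² + 392*(-12) = (-63)² - 4704 = 3969 - 4704 = -735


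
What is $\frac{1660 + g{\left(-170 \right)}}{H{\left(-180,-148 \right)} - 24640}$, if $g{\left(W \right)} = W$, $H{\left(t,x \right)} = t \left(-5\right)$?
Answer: $- \frac{149}{2374} \approx -0.062763$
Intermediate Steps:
$H{\left(t,x \right)} = - 5 t$
$\frac{1660 + g{\left(-170 \right)}}{H{\left(-180,-148 \right)} - 24640} = \frac{1660 - 170}{\left(-5\right) \left(-180\right) - 24640} = \frac{1490}{900 - 24640} = \frac{1490}{-23740} = 1490 \left(- \frac{1}{23740}\right) = - \frac{149}{2374}$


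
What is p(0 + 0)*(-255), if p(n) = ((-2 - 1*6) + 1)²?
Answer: -12495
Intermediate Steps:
p(n) = 49 (p(n) = ((-2 - 6) + 1)² = (-8 + 1)² = (-7)² = 49)
p(0 + 0)*(-255) = 49*(-255) = -12495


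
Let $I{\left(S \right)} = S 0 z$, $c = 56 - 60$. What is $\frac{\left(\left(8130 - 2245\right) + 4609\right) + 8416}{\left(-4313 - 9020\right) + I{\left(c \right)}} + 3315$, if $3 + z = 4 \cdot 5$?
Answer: $\frac{44179985}{13333} \approx 3313.6$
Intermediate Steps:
$z = 17$ ($z = -3 + 4 \cdot 5 = -3 + 20 = 17$)
$c = -4$
$I{\left(S \right)} = 0$ ($I{\left(S \right)} = S 0 \cdot 17 = 0 \cdot 17 = 0$)
$\frac{\left(\left(8130 - 2245\right) + 4609\right) + 8416}{\left(-4313 - 9020\right) + I{\left(c \right)}} + 3315 = \frac{\left(\left(8130 - 2245\right) + 4609\right) + 8416}{\left(-4313 - 9020\right) + 0} + 3315 = \frac{\left(5885 + 4609\right) + 8416}{-13333 + 0} + 3315 = \frac{10494 + 8416}{-13333} + 3315 = 18910 \left(- \frac{1}{13333}\right) + 3315 = - \frac{18910}{13333} + 3315 = \frac{44179985}{13333}$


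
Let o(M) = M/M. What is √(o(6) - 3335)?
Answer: I*√3334 ≈ 57.741*I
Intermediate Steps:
o(M) = 1
√(o(6) - 3335) = √(1 - 3335) = √(-3334) = I*√3334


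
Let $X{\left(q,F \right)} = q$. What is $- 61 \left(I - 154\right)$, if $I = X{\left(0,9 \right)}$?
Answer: $9394$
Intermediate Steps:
$I = 0$
$- 61 \left(I - 154\right) = - 61 \left(0 - 154\right) = \left(-61\right) \left(-154\right) = 9394$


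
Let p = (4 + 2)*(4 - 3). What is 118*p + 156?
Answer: 864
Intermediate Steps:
p = 6 (p = 6*1 = 6)
118*p + 156 = 118*6 + 156 = 708 + 156 = 864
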